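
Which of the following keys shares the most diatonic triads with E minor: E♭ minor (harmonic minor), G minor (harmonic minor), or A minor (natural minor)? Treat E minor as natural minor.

Triads of E minor (natural minor): Em (i), F♯dim (ii°), G (III), Am (iv), Bm (v), C (VI), D (VII).
E♭ minor (harmonic minor) shares 0: none.
G minor (harmonic minor) shares 2: F♯dim, D.
A minor (natural minor) shares 4: Em, G, Am, C.
The most common triads (4) are shared with A minor.

A minor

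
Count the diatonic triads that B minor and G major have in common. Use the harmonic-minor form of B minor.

3

Diatonic triads of B minor (harmonic minor): Bm (i), C♯dim (ii°), Daug (III+), Em (iv), F♯ (V), G (VI), A♯dim (vii°).
Diatonic triads of G major: G (I), Am (ii), Bm (iii), C (IV), D (V), Em (vi), F♯dim (vii°).
Matching root and quality in both lists: Bm, Em, G.
That gives 3 common triads.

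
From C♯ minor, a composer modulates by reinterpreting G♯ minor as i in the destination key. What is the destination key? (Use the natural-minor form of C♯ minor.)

G♯ minor

The numeral i denotes a minor triad on scale degree 1. With G♯ on degree 1, the tonic of the new key is G♯.
Degree 1 carries a minor triad in minor keys, so the destination is G♯ minor.
Check: the diatonic triads of G♯ minor (natural minor) are G♯m (i), A♯dim (ii°), B (III), C♯m (iv), D♯m (v), E (VI), F♯ (VII) — G♯ minor is indeed i.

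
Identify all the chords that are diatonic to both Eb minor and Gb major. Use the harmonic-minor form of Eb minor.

Ebm, Fdim, Abm, Cb

Triads in Eb minor (harmonic minor): Ebm (i), Fdim (ii°), Gbaug (III+), Abm (iv), Bb (V), Cb (VI), Ddim (vii°).
Triads in Gb major: Gb (I), Abm (ii), Bbm (iii), Cb (IV), Db (V), Ebm (vi), Fdim (vii°).
Shared triads with their functions: Ebm (i in Eb minor, vi in Gb major); Fdim (ii° in Eb minor, vii° in Gb major); Abm (iv in Eb minor, ii in Gb major); Cb (VI in Eb minor, IV in Gb major).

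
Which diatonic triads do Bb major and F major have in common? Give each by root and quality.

Bb, Dm, F, Gm

Triads in Bb major: Bb (I), Cm (ii), Dm (iii), Eb (IV), F (V), Gm (vi), Adim (vii°).
Triads in F major: F (I), Gm (ii), Am (iii), Bb (IV), C (V), Dm (vi), Edim (vii°).
Shared triads with their functions: Bb (I in Bb major, IV in F major); Dm (iii in Bb major, vi in F major); F (V in Bb major, I in F major); Gm (vi in Bb major, ii in F major).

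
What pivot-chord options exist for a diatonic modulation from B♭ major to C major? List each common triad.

Triads in B♭ major: B♭ (I), Cm (ii), Dm (iii), E♭ (IV), F (V), Gm (vi), Adim (vii°).
Triads in C major: C (I), Dm (ii), Em (iii), F (IV), G (V), Am (vi), Bdim (vii°).
Shared triads with their functions: Dm (iii in B♭ major, ii in C major); F (V in B♭ major, IV in C major).

Dm, F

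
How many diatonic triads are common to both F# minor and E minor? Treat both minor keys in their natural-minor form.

2

Diatonic triads of F# minor (natural minor): F#m (i), G#dim (ii°), A (III), Bm (iv), C#m (v), D (VI), E (VII).
Diatonic triads of E minor (natural minor): Em (i), F#dim (ii°), G (III), Am (iv), Bm (v), C (VI), D (VII).
Matching root and quality in both lists: Bm, D.
That gives 2 common triads.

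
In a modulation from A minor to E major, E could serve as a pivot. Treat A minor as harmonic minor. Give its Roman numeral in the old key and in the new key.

V in A minor; I in E major

The scale of A minor (harmonic minor) is A B C D E F G♯; E is degree 5, and the triad built there (E-G♯-B) is major, so it is V.
The scale of E major is E F♯ G♯ A B C♯ D♯; E is degree 1, and the triad built there (E-G♯-B) is major, so it is I.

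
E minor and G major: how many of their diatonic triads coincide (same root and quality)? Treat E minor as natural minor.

7

Diatonic triads of E minor (natural minor): Em (i), F♯dim (ii°), G (III), Am (iv), Bm (v), C (VI), D (VII).
Diatonic triads of G major: G (I), Am (ii), Bm (iii), C (IV), D (V), Em (vi), F♯dim (vii°).
Matching root and quality in both lists: Em, F♯dim, G, Am, Bm, C, D.
That gives 7 common triads.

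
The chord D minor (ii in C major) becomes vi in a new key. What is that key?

F major

The numeral vi denotes a minor triad on scale degree 6. With D on degree 6, the tonic of the new key is F.
Degree 6 carries a minor triad in major keys, so the destination is F major.
Check: the diatonic triads of F major are F (I), Gm (ii), Am (iii), Bb (IV), C (V), Dm (vi), Edim (vii°) — D minor is indeed vi.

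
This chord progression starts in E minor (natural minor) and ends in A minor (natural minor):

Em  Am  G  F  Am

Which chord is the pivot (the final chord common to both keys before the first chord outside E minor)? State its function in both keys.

Chords diatonic to E minor: Em, F#dim, G, Am, Bm, C, D.
Reading the progression, the first chord not in that set is F, so the modulation leaves E minor there.
The chord immediately before F is G, which is diatonic to both keys: III in E minor and VII in A minor.

G — III in E minor, VII in A minor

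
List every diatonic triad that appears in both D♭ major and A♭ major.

Triads in D♭ major: D♭ (I), E♭m (ii), Fm (iii), G♭ (IV), A♭ (V), B♭m (vi), Cdim (vii°).
Triads in A♭ major: A♭ (I), B♭m (ii), Cm (iii), D♭ (IV), E♭ (V), Fm (vi), Gdim (vii°).
Shared triads with their functions: D♭ (I in D♭ major, IV in A♭ major); Fm (iii in D♭ major, vi in A♭ major); A♭ (V in D♭ major, I in A♭ major); B♭m (vi in D♭ major, ii in A♭ major).

D♭, Fm, A♭, B♭m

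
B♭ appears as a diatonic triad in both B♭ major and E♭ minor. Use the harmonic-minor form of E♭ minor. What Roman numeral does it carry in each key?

The scale of B♭ major is B♭ C D E♭ F G A; B♭ is degree 1, and the triad built there (B♭-D-F) is major, so it is I.
The scale of E♭ minor (harmonic minor) is E♭ F G♭ A♭ B♭ C♭ D; B♭ is degree 5, and the triad built there (B♭-D-F) is major, so it is V.

I in B♭ major; V in E♭ minor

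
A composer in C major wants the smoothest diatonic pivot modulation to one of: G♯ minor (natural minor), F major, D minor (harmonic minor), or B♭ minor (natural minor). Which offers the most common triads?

Triads of C major: C (I), Dm (ii), Em (iii), F (IV), G (V), Am (vi), Bdim (vii°).
G♯ minor (natural minor) shares 0: none.
F major shares 4: C, Dm, F, Am.
D minor (harmonic minor) shares 1: Dm.
B♭ minor (natural minor) shares 0: none.
The most common triads (4) are shared with F major.

F major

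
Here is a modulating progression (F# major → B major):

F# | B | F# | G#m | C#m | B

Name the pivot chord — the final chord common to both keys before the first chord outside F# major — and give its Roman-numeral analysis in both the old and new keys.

G#m — ii in F# major, vi in B major

Chords diatonic to F# major: F#, G#m, A#m, B, C#, D#m, E#dim.
Reading the progression, the first chord not in that set is C#m, so the modulation leaves F# major there.
The chord immediately before C#m is G#m, which is diatonic to both keys: ii in F# major and vi in B major.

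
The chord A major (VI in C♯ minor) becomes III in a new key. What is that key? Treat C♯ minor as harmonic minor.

F♯ minor

The numeral III denotes a major triad on scale degree 3. With A on degree 3, the tonic of the new key is F♯.
Degree 3 carries a major triad in natural-minor keys, so the destination is F♯ minor.
Check: the diatonic triads of F♯ minor (natural minor) are F♯m (i), G♯dim (ii°), A (III), Bm (iv), C♯m (v), D (VI), E (VII) — A major is indeed III.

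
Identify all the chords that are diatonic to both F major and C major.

F, Am, C, Dm

Triads in F major: F (I), Gm (ii), Am (iii), Bb (IV), C (V), Dm (vi), Edim (vii°).
Triads in C major: C (I), Dm (ii), Em (iii), F (IV), G (V), Am (vi), Bdim (vii°).
Shared triads with their functions: F (I in F major, IV in C major); Am (iii in F major, vi in C major); C (V in F major, I in C major); Dm (vi in F major, ii in C major).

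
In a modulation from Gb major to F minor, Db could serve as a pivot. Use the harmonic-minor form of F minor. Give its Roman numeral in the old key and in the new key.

The scale of Gb major is Gb Ab Bb Cb Db Eb F; Db is degree 5, and the triad built there (Db-F-Ab) is major, so it is V.
The scale of F minor (harmonic minor) is F G Ab Bb C Db E; Db is degree 6, and the triad built there (Db-F-Ab) is major, so it is VI.

V in Gb major; VI in F minor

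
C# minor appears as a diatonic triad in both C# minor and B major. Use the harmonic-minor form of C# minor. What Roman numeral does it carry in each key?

i in C# minor; ii in B major

The scale of C# minor (harmonic minor) is C# D# E F# G# A B#; C# is degree 1, and the triad built there (C#-E-G#) is minor, so it is i.
The scale of B major is B C# D# E F# G# A#; C# is degree 2, and the triad built there (C#-E-G#) is minor, so it is ii.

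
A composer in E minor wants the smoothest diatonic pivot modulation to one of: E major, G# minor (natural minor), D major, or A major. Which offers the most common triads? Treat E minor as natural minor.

D major

Triads of E minor (natural minor): E minor (i), F# diminished (ii°), G major (III), A minor (iv), B minor (v), C major (VI), D major (VII).
E major shares 0: none.
G# minor (natural minor) shares 0: none.
D major shares 4: Em, G, Bm, D.
A major shares 2: Bm, D.
The most common triads (4) are shared with D major.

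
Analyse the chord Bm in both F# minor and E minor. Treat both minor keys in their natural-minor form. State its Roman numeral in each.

iv in F# minor; v in E minor

The scale of F# minor (natural minor) is F# G# A B C# D E; B is degree 4, and the triad built there (B-D-F#) is minor, so it is iv.
The scale of E minor (natural minor) is E F# G A B C D; B is degree 5, and the triad built there (B-D-F#) is minor, so it is v.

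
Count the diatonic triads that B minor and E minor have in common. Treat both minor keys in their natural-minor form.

Diatonic triads of B minor (natural minor): B minor (i), C♯ diminished (ii°), D major (III), E minor (iv), F♯ minor (v), G major (VI), A major (VII).
Diatonic triads of E minor (natural minor): E minor (i), F♯ diminished (ii°), G major (III), A minor (iv), B minor (v), C major (VI), D major (VII).
Matching root and quality in both lists: B minor, D major, E minor, G major.
That gives 4 common triads.

4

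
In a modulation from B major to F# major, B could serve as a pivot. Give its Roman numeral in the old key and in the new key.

I in B major; IV in F# major

The scale of B major is B C# D# E F# G# A#; B is degree 1, and the triad built there (B-D#-F#) is major, so it is I.
The scale of F# major is F# G# A# B C# D# E#; B is degree 4, and the triad built there (B-D#-F#) is major, so it is IV.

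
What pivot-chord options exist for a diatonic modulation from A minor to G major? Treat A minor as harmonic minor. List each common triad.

Am

Triads in A minor (harmonic minor): Am (i), Bdim (ii°), Caug (III+), Dm (iv), E (V), F (VI), G#dim (vii°).
Triads in G major: G (I), Am (ii), Bm (iii), C (IV), D (V), Em (vi), F#dim (vii°).
Shared triads with their functions: Am (i in A minor, ii in G major).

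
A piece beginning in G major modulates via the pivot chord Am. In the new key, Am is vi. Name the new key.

C major

The numeral vi denotes a minor triad on scale degree 6. With A on degree 6, the tonic of the new key is C.
Degree 6 carries a minor triad in major keys, so the destination is C major.
Check: the diatonic triads of C major are C (I), Dm (ii), Em (iii), F (IV), G (V), Am (vi), Bdim (vii°) — Am is indeed vi.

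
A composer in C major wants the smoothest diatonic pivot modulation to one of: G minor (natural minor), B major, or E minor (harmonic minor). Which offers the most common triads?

E minor

Triads of C major: C (I), Dm (ii), Em (iii), F (IV), G (V), Am (vi), Bdim (vii°).
G minor (natural minor) shares 2: Dm, F.
B major shares 0: none.
E minor (harmonic minor) shares 3: C, Em, Am.
The most common triads (3) are shared with E minor.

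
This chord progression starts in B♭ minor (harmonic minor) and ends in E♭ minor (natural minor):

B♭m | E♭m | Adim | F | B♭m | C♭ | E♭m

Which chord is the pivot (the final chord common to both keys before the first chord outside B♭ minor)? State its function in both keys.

B♭m — i in B♭ minor, v in E♭ minor

Chords diatonic to B♭ minor: B♭m, Cdim, D♭aug, E♭m, F, G♭, Adim.
Reading the progression, the first chord not in that set is C♭, so the modulation leaves B♭ minor there.
The chord immediately before C♭ is B♭m, which is diatonic to both keys: i in B♭ minor and v in E♭ minor.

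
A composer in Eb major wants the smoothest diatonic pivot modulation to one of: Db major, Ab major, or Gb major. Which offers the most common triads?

Triads of Eb major: Eb major (I), F minor (ii), G minor (iii), Ab major (IV), Bb major (V), C minor (vi), D diminished (vii°).
Db major shares 2: Fm, Ab.
Ab major shares 4: Eb, Fm, Ab, Cm.
Gb major shares 0: none.
The most common triads (4) are shared with Ab major.

Ab major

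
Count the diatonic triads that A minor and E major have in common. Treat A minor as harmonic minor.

1

Diatonic triads of A minor (harmonic minor): Am (i), Bdim (ii°), Caug (III+), Dm (iv), E (V), F (VI), G#dim (vii°).
Diatonic triads of E major: E (I), F#m (ii), G#m (iii), A (IV), B (V), C#m (vi), D#dim (vii°).
Matching root and quality in both lists: E.
That gives 1 common triad.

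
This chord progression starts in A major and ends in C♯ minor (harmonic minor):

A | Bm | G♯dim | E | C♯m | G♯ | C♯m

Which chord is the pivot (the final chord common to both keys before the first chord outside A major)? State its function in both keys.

Chords diatonic to A major: A, Bm, C♯m, D, E, F♯m, G♯dim.
Reading the progression, the first chord not in that set is G♯, so the modulation leaves A major there.
The chord immediately before G♯ is C♯m, which is diatonic to both keys: iii in A major and i in C♯ minor.

C♯m — iii in A major, i in C♯ minor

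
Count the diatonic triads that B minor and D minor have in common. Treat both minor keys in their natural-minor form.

Diatonic triads of B minor (natural minor): B minor (i), C♯ diminished (ii°), D major (III), E minor (iv), F♯ minor (v), G major (VI), A major (VII).
Diatonic triads of D minor (natural minor): D minor (i), E diminished (ii°), F major (III), G minor (iv), A minor (v), B♭ major (VI), C major (VII).
No triad has the same root and quality in both keys.

0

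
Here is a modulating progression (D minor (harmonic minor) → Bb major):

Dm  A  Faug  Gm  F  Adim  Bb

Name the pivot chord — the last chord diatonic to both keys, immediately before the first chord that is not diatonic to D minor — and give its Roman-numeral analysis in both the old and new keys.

Chords diatonic to D minor: Dm, Edim, Faug, Gm, A, Bb, C#dim.
Reading the progression, the first chord not in that set is F, so the modulation leaves D minor there.
The chord immediately before F is Gm, which is diatonic to both keys: iv in D minor and vi in Bb major.

Gm — iv in D minor, vi in Bb major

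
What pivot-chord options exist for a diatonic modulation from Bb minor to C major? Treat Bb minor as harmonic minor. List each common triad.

Triads in Bb minor (harmonic minor): Bb minor (i), C diminished (ii°), Db augmented (III+), Eb minor (iv), F major (V), Gb major (VI), A diminished (vii°).
Triads in C major: C major (I), D minor (ii), E minor (iii), F major (IV), G major (V), A minor (vi), B diminished (vii°).
Shared triads with their functions: F major (V in Bb minor, IV in C major).

F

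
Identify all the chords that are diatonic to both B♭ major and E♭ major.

B♭, Cm, E♭, Gm

Triads in B♭ major: B♭ (I), Cm (ii), Dm (iii), E♭ (IV), F (V), Gm (vi), Adim (vii°).
Triads in E♭ major: E♭ (I), Fm (ii), Gm (iii), A♭ (IV), B♭ (V), Cm (vi), Ddim (vii°).
Shared triads with their functions: B♭ (I in B♭ major, V in E♭ major); Cm (ii in B♭ major, vi in E♭ major); E♭ (IV in B♭ major, I in E♭ major); Gm (vi in B♭ major, iii in E♭ major).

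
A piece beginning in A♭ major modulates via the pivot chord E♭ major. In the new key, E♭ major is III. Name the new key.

The numeral III denotes a major triad on scale degree 3. With E♭ on degree 3, the tonic of the new key is C.
Degree 3 carries a major triad in natural-minor keys, so the destination is C minor.
Check: the diatonic triads of C minor (natural minor) are Cm (i), Ddim (ii°), E♭ (III), Fm (iv), Gm (v), A♭ (VI), B♭ (VII) — E♭ major is indeed III.

C minor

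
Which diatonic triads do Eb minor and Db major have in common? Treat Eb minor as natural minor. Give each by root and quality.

Ebm, Gb, Bbm, Db

Triads in Eb minor (natural minor): Ebm (i), Fdim (ii°), Gb (III), Abm (iv), Bbm (v), Cb (VI), Db (VII).
Triads in Db major: Db (I), Ebm (ii), Fm (iii), Gb (IV), Ab (V), Bbm (vi), Cdim (vii°).
Shared triads with their functions: Ebm (i in Eb minor, ii in Db major); Gb (III in Eb minor, IV in Db major); Bbm (v in Eb minor, vi in Db major); Db (VII in Eb minor, I in Db major).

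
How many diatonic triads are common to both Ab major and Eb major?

Diatonic triads of Ab major: Ab (I), Bbm (ii), Cm (iii), Db (IV), Eb (V), Fm (vi), Gdim (vii°).
Diatonic triads of Eb major: Eb (I), Fm (ii), Gm (iii), Ab (IV), Bb (V), Cm (vi), Ddim (vii°).
Matching root and quality in both lists: Ab, Cm, Eb, Fm.
That gives 4 common triads.

4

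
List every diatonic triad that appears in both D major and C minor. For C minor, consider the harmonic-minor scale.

Triads in D major: D (I), Em (ii), F#m (iii), G (IV), A (V), Bm (vi), C#dim (vii°).
Triads in C minor (harmonic minor): Cm (i), Ddim (ii°), Ebaug (III+), Fm (iv), G (V), Ab (VI), Bdim (vii°).
Shared triads with their functions: G (IV in D major, V in C minor).

G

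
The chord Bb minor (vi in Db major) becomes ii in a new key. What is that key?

Ab major

The numeral ii denotes a minor triad on scale degree 2. With Bb on degree 2, the tonic of the new key is Ab.
Degree 2 carries a minor triad in major keys, so the destination is Ab major.
Check: the diatonic triads of Ab major are Ab (I), Bbm (ii), Cm (iii), Db (IV), Eb (V), Fm (vi), Gdim (vii°) — Bb minor is indeed ii.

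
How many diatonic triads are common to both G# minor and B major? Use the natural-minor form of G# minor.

7

Diatonic triads of G# minor (natural minor): G# minor (i), A# diminished (ii°), B major (III), C# minor (iv), D# minor (v), E major (VI), F# major (VII).
Diatonic triads of B major: B major (I), C# minor (ii), D# minor (iii), E major (IV), F# major (V), G# minor (vi), A# diminished (vii°).
Matching root and quality in both lists: G# minor, A# diminished, B major, C# minor, D# minor, E major, F# major.
That gives 7 common triads.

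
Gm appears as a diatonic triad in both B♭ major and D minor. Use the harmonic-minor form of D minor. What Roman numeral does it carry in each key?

vi in B♭ major; iv in D minor

The scale of B♭ major is B♭ C D E♭ F G A; G is degree 6, and the triad built there (G-B♭-D) is minor, so it is vi.
The scale of D minor (harmonic minor) is D E F G A B♭ C♯; G is degree 4, and the triad built there (G-B♭-D) is minor, so it is iv.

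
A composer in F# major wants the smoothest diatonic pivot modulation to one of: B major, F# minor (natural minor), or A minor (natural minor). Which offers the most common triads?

B major

Triads of F# major: F# (I), G#m (ii), A#m (iii), B (IV), C# (V), D#m (vi), E#dim (vii°).
B major shares 4: F#, G#m, B, D#m.
F# minor (natural minor) shares 0: none.
A minor (natural minor) shares 0: none.
The most common triads (4) are shared with B major.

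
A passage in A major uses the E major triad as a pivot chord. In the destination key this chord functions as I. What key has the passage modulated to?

The numeral I denotes a major triad on scale degree 1. With E on degree 1, the tonic of the new key is E.
Degree 1 carries a major triad in major keys, so the destination is E major.
Check: the diatonic triads of E major are E (I), F#m (ii), G#m (iii), A (IV), B (V), C#m (vi), D#dim (vii°) — E major is indeed I.

E major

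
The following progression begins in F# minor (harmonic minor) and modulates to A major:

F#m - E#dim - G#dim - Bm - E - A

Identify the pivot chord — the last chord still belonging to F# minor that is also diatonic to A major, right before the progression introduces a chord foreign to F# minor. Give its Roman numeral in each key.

Bm — iv in F# minor, ii in A major

Chords diatonic to F# minor: F#m, G#dim, Aaug, Bm, C#, D, E#dim.
Reading the progression, the first chord not in that set is E, so the modulation leaves F# minor there.
The chord immediately before E is Bm, which is diatonic to both keys: iv in F# minor and ii in A major.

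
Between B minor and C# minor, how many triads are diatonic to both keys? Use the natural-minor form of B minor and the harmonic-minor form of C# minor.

Diatonic triads of B minor (natural minor): B minor (i), C# diminished (ii°), D major (III), E minor (iv), F# minor (v), G major (VI), A major (VII).
Diatonic triads of C# minor (harmonic minor): C# minor (i), D# diminished (ii°), E augmented (III+), F# minor (iv), G# major (V), A major (VI), B# diminished (vii°).
Matching root and quality in both lists: F# minor, A major.
That gives 2 common triads.

2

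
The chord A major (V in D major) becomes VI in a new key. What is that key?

C♯ minor

The numeral VI denotes a major triad on scale degree 6. With A on degree 6, the tonic of the new key is C♯.
Degree 6 carries a major triad in minor keys, so the destination is C♯ minor.
Check: the diatonic triads of C♯ minor (natural minor) are C♯m (i), D♯dim (ii°), E (III), F♯m (iv), G♯m (v), A (VI), B (VII) — A major is indeed VI.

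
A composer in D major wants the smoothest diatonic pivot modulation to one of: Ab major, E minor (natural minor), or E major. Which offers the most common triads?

E minor

Triads of D major: D (I), Em (ii), F#m (iii), G (IV), A (V), Bm (vi), C#dim (vii°).
Ab major shares 0: none.
E minor (natural minor) shares 4: D, Em, G, Bm.
E major shares 2: F#m, A.
The most common triads (4) are shared with E minor.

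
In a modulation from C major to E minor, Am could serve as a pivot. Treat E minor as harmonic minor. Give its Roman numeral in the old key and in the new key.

The scale of C major is C D E F G A B; A is degree 6, and the triad built there (A-C-E) is minor, so it is vi.
The scale of E minor (harmonic minor) is E F# G A B C D#; A is degree 4, and the triad built there (A-C-E) is minor, so it is iv.

vi in C major; iv in E minor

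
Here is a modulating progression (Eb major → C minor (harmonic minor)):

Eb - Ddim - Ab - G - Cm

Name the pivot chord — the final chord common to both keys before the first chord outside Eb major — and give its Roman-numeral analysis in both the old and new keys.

Ab — IV in Eb major, VI in C minor

Chords diatonic to Eb major: Eb, Fm, Gm, Ab, Bb, Cm, Ddim.
Reading the progression, the first chord not in that set is G, so the modulation leaves Eb major there.
The chord immediately before G is Ab, which is diatonic to both keys: IV in Eb major and VI in C minor.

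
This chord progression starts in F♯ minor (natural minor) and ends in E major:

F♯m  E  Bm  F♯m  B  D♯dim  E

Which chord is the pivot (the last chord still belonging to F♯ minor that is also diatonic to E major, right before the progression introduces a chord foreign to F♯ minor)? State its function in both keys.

Chords diatonic to F♯ minor: F♯m, G♯dim, A, Bm, C♯m, D, E.
Reading the progression, the first chord not in that set is B, so the modulation leaves F♯ minor there.
The chord immediately before B is F♯m, which is diatonic to both keys: i in F♯ minor and ii in E major.

F♯m — i in F♯ minor, ii in E major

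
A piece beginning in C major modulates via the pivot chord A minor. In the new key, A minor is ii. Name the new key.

The numeral ii denotes a minor triad on scale degree 2. With A on degree 2, the tonic of the new key is G.
Degree 2 carries a minor triad in major keys, so the destination is G major.
Check: the diatonic triads of G major are G (I), Am (ii), Bm (iii), C (IV), D (V), Em (vi), F#dim (vii°) — A minor is indeed ii.

G major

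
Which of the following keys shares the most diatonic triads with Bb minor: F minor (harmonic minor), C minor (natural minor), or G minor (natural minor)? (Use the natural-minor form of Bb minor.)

Triads of Bb minor (natural minor): Bb minor (i), C diminished (ii°), Db major (III), Eb minor (iv), F minor (v), Gb major (VI), Ab major (VII).
F minor (harmonic minor) shares 3: Bbm, Db, Fm.
C minor (natural minor) shares 2: Fm, Ab.
G minor (natural minor) shares 0: none.
The most common triads (3) are shared with F minor.

F minor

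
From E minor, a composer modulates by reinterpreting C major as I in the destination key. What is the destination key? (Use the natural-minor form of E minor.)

The numeral I denotes a major triad on scale degree 1. With C on degree 1, the tonic of the new key is C.
Degree 1 carries a major triad in major keys, so the destination is C major.
Check: the diatonic triads of C major are C (I), Dm (ii), Em (iii), F (IV), G (V), Am (vi), Bdim (vii°) — C major is indeed I.

C major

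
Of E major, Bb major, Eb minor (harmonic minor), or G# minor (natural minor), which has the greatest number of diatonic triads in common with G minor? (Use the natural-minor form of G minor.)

Triads of G minor (natural minor): Gm (i), Adim (ii°), Bb (III), Cm (iv), Dm (v), Eb (VI), F (VII).
E major shares 0: none.
Bb major shares 7: Gm, Adim, Bb, Cm, Dm, Eb, F.
Eb minor (harmonic minor) shares 1: Bb.
G# minor (natural minor) shares 0: none.
The most common triads (7) are shared with Bb major.

Bb major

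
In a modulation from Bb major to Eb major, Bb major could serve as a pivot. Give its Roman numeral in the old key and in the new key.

The scale of Bb major is Bb C D Eb F G A; Bb is degree 1, and the triad built there (Bb-D-F) is major, so it is I.
The scale of Eb major is Eb F G Ab Bb C D; Bb is degree 5, and the triad built there (Bb-D-F) is major, so it is V.

I in Bb major; V in Eb major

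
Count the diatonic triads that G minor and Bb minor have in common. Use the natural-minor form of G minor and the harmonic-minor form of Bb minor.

Diatonic triads of G minor (natural minor): Gm (i), Adim (ii°), Bb (III), Cm (iv), Dm (v), Eb (VI), F (VII).
Diatonic triads of Bb minor (harmonic minor): Bbm (i), Cdim (ii°), Dbaug (III+), Ebm (iv), F (V), Gb (VI), Adim (vii°).
Matching root and quality in both lists: Adim, F.
That gives 2 common triads.

2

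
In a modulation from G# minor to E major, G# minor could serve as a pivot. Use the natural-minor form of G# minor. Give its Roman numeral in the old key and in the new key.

i in G# minor; iii in E major

The scale of G# minor (natural minor) is G# A# B C# D# E F#; G# is degree 1, and the triad built there (G#-B-D#) is minor, so it is i.
The scale of E major is E F# G# A B C# D#; G# is degree 3, and the triad built there (G#-B-D#) is minor, so it is iii.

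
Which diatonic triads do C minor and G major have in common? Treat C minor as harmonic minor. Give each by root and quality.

G

Triads in C minor (harmonic minor): Cm (i), Ddim (ii°), Ebaug (III+), Fm (iv), G (V), Ab (VI), Bdim (vii°).
Triads in G major: G (I), Am (ii), Bm (iii), C (IV), D (V), Em (vi), F#dim (vii°).
Shared triads with their functions: G (V in C minor, I in G major).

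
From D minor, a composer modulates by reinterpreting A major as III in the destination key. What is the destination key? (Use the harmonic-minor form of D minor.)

The numeral III denotes a major triad on scale degree 3. With A on degree 3, the tonic of the new key is F♯.
Degree 3 carries a major triad in natural-minor keys, so the destination is F♯ minor.
Check: the diatonic triads of F♯ minor (natural minor) are F♯m (i), G♯dim (ii°), A (III), Bm (iv), C♯m (v), D (VI), E (VII) — A major is indeed III.

F♯ minor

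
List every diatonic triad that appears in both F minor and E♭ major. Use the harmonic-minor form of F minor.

Fm

Triads in F minor (harmonic minor): Fm (i), Gdim (ii°), A♭aug (III+), B♭m (iv), C (V), D♭ (VI), Edim (vii°).
Triads in E♭ major: E♭ (I), Fm (ii), Gm (iii), A♭ (IV), B♭ (V), Cm (vi), Ddim (vii°).
Shared triads with their functions: Fm (i in F minor, ii in E♭ major).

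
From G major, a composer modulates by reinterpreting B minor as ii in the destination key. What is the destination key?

The numeral ii denotes a minor triad on scale degree 2. With B on degree 2, the tonic of the new key is A.
Degree 2 carries a minor triad in major keys, so the destination is A major.
Check: the diatonic triads of A major are A (I), Bm (ii), C#m (iii), D (IV), E (V), F#m (vi), G#dim (vii°) — B minor is indeed ii.

A major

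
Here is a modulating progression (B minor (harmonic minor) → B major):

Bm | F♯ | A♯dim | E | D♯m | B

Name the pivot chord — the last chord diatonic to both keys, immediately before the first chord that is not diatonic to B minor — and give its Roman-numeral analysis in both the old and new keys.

Chords diatonic to B minor: Bm, C♯dim, Daug, Em, F♯, G, A♯dim.
Reading the progression, the first chord not in that set is E, so the modulation leaves B minor there.
The chord immediately before E is A♯dim, which is diatonic to both keys: vii° in B minor and vii° in B major.

A♯dim — vii° in B minor, vii° in B major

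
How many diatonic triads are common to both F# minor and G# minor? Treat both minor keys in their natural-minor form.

Diatonic triads of F# minor (natural minor): F#m (i), G#dim (ii°), A (III), Bm (iv), C#m (v), D (VI), E (VII).
Diatonic triads of G# minor (natural minor): G#m (i), A#dim (ii°), B (III), C#m (iv), D#m (v), E (VI), F# (VII).
Matching root and quality in both lists: C#m, E.
That gives 2 common triads.

2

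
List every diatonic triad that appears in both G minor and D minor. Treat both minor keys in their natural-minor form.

Gm, Bb, Dm, F

Triads in G minor (natural minor): Gm (i), Adim (ii°), Bb (III), Cm (iv), Dm (v), Eb (VI), F (VII).
Triads in D minor (natural minor): Dm (i), Edim (ii°), F (III), Gm (iv), Am (v), Bb (VI), C (VII).
Shared triads with their functions: Gm (i in G minor, iv in D minor); Bb (III in G minor, VI in D minor); Dm (v in G minor, i in D minor); F (VII in G minor, III in D minor).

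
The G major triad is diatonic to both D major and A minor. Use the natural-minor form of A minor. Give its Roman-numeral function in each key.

The scale of D major is D E F# G A B C#; G is degree 4, and the triad built there (G-B-D) is major, so it is IV.
The scale of A minor (natural minor) is A B C D E F G; G is degree 7, and the triad built there (G-B-D) is major, so it is VII.

IV in D major; VII in A minor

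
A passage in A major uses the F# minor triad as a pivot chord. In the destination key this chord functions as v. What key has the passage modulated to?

The numeral v denotes a minor triad on scale degree 5. With F# on degree 5, the tonic of the new key is B.
Degree 5 carries a minor triad in natural-minor keys, so the destination is B minor.
Check: the diatonic triads of B minor (natural minor) are Bm (i), C#dim (ii°), D (III), Em (iv), F#m (v), G (VI), A (VII) — F# minor is indeed v.

B minor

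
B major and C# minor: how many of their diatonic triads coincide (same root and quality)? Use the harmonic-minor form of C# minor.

1

Diatonic triads of B major: B (I), C#m (ii), D#m (iii), E (IV), F# (V), G#m (vi), A#dim (vii°).
Diatonic triads of C# minor (harmonic minor): C#m (i), D#dim (ii°), Eaug (III+), F#m (iv), G# (V), A (VI), B#dim (vii°).
Matching root and quality in both lists: C#m.
That gives 1 common triad.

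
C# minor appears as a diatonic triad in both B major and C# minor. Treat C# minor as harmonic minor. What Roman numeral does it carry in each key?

The scale of B major is B C# D# E F# G# A#; C# is degree 2, and the triad built there (C#-E-G#) is minor, so it is ii.
The scale of C# minor (harmonic minor) is C# D# E F# G# A B#; C# is degree 1, and the triad built there (C#-E-G#) is minor, so it is i.

ii in B major; i in C# minor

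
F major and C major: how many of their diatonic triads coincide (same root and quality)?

Diatonic triads of F major: F (I), Gm (ii), Am (iii), B♭ (IV), C (V), Dm (vi), Edim (vii°).
Diatonic triads of C major: C (I), Dm (ii), Em (iii), F (IV), G (V), Am (vi), Bdim (vii°).
Matching root and quality in both lists: F, Am, C, Dm.
That gives 4 common triads.

4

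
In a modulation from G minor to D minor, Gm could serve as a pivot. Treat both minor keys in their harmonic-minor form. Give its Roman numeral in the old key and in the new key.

i in G minor; iv in D minor

The scale of G minor (harmonic minor) is G A Bb C D Eb F#; G is degree 1, and the triad built there (G-Bb-D) is minor, so it is i.
The scale of D minor (harmonic minor) is D E F G A Bb C#; G is degree 4, and the triad built there (G-Bb-D) is minor, so it is iv.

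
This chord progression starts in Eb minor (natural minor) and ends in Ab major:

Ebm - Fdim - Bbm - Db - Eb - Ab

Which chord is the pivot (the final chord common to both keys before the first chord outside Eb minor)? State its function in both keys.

Chords diatonic to Eb minor: Ebm, Fdim, Gb, Abm, Bbm, Cb, Db.
Reading the progression, the first chord not in that set is Eb, so the modulation leaves Eb minor there.
The chord immediately before Eb is Db, which is diatonic to both keys: VII in Eb minor and IV in Ab major.

Db — VII in Eb minor, IV in Ab major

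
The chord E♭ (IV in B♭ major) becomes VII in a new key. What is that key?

The numeral VII denotes a major triad on scale degree 7. With E♭ on degree 7, the tonic of the new key is F.
Degree 7 carries a major triad in natural-minor keys, so the destination is F minor.
Check: the diatonic triads of F minor (natural minor) are Fm (i), Gdim (ii°), A♭ (III), B♭m (iv), Cm (v), D♭ (VI), E♭ (VII) — E♭ is indeed VII.

F minor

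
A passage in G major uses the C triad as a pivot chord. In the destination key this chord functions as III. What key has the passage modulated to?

A minor

The numeral III denotes a major triad on scale degree 3. With C on degree 3, the tonic of the new key is A.
Degree 3 carries a major triad in natural-minor keys, so the destination is A minor.
Check: the diatonic triads of A minor (natural minor) are Am (i), Bdim (ii°), C (III), Dm (iv), Em (v), F (VI), G (VII) — C is indeed III.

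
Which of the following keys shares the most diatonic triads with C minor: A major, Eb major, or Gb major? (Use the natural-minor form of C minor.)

Eb major

Triads of C minor (natural minor): C minor (i), D diminished (ii°), Eb major (III), F minor (iv), G minor (v), Ab major (VI), Bb major (VII).
A major shares 0: none.
Eb major shares 7: Cm, Ddim, Eb, Fm, Gm, Ab, Bb.
Gb major shares 0: none.
The most common triads (7) are shared with Eb major.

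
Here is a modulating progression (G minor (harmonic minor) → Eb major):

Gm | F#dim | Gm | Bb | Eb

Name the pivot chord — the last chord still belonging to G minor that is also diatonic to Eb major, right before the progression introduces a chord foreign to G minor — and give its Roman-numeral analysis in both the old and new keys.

Gm — i in G minor, iii in Eb major

Chords diatonic to G minor: Gm, Adim, Bbaug, Cm, D, Eb, F#dim.
Reading the progression, the first chord not in that set is Bb, so the modulation leaves G minor there.
The chord immediately before Bb is Gm, which is diatonic to both keys: i in G minor and iii in Eb major.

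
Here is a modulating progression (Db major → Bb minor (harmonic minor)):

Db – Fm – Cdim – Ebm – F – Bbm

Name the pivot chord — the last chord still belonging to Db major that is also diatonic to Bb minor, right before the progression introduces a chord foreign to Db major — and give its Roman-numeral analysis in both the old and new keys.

Chords diatonic to Db major: Db, Ebm, Fm, Gb, Ab, Bbm, Cdim.
Reading the progression, the first chord not in that set is F, so the modulation leaves Db major there.
The chord immediately before F is Ebm, which is diatonic to both keys: ii in Db major and iv in Bb minor.

Ebm — ii in Db major, iv in Bb minor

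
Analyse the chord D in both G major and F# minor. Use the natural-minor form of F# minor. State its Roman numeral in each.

V in G major; VI in F# minor

The scale of G major is G A B C D E F#; D is degree 5, and the triad built there (D-F#-A) is major, so it is V.
The scale of F# minor (natural minor) is F# G# A B C# D E; D is degree 6, and the triad built there (D-F#-A) is major, so it is VI.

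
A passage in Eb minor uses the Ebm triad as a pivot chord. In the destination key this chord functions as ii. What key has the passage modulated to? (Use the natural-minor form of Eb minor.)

The numeral ii denotes a minor triad on scale degree 2. With Eb on degree 2, the tonic of the new key is Db.
Degree 2 carries a minor triad in major keys, so the destination is Db major.
Check: the diatonic triads of Db major are Db (I), Ebm (ii), Fm (iii), Gb (IV), Ab (V), Bbm (vi), Cdim (vii°) — Ebm is indeed ii.

Db major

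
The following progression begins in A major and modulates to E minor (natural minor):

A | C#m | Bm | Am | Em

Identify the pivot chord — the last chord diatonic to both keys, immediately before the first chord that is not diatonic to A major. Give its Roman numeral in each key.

Bm — ii in A major, v in E minor

Chords diatonic to A major: A, Bm, C#m, D, E, F#m, G#dim.
Reading the progression, the first chord not in that set is Am, so the modulation leaves A major there.
The chord immediately before Am is Bm, which is diatonic to both keys: ii in A major and v in E minor.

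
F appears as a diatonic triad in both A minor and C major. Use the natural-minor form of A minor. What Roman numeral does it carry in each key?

The scale of A minor (natural minor) is A B C D E F G; F is degree 6, and the triad built there (F-A-C) is major, so it is VI.
The scale of C major is C D E F G A B; F is degree 4, and the triad built there (F-A-C) is major, so it is IV.

VI in A minor; IV in C major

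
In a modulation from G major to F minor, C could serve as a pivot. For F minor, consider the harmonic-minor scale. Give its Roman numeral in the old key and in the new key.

IV in G major; V in F minor

The scale of G major is G A B C D E F♯; C is degree 4, and the triad built there (C-E-G) is major, so it is IV.
The scale of F minor (harmonic minor) is F G A♭ B♭ C D♭ E; C is degree 5, and the triad built there (C-E-G) is major, so it is V.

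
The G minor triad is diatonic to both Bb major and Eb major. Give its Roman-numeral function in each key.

The scale of Bb major is Bb C D Eb F G A; G is degree 6, and the triad built there (G-Bb-D) is minor, so it is vi.
The scale of Eb major is Eb F G Ab Bb C D; G is degree 3, and the triad built there (G-Bb-D) is minor, so it is iii.

vi in Bb major; iii in Eb major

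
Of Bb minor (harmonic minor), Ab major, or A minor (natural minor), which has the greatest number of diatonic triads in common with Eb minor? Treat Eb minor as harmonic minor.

Bb minor

Triads of Eb minor (harmonic minor): Ebm (i), Fdim (ii°), Gbaug (III+), Abm (iv), Bb (V), Cb (VI), Ddim (vii°).
Bb minor (harmonic minor) shares 1: Ebm.
Ab major shares 0: none.
A minor (natural minor) shares 0: none.
The most common triads (1) are shared with Bb minor.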